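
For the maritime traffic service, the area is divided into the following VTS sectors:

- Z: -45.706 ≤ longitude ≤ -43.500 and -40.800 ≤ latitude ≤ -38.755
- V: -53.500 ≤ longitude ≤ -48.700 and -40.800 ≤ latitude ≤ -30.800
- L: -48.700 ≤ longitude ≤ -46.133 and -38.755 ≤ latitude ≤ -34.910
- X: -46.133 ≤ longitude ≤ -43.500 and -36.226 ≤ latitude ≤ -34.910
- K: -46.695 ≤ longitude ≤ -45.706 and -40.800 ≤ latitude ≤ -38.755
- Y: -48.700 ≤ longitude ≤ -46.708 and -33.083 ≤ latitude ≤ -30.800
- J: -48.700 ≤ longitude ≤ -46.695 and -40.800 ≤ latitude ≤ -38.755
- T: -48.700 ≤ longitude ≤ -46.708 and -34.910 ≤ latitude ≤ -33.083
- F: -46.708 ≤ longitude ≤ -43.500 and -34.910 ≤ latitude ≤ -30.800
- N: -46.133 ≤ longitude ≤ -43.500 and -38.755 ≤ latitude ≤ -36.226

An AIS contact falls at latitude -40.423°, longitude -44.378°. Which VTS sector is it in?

The point has longitude = -44.378 and latitude = -40.423.
Only Z satisfies -45.706 ≤ longitude ≤ -43.500 and -40.800 ≤ latitude ≤ -38.755.

Z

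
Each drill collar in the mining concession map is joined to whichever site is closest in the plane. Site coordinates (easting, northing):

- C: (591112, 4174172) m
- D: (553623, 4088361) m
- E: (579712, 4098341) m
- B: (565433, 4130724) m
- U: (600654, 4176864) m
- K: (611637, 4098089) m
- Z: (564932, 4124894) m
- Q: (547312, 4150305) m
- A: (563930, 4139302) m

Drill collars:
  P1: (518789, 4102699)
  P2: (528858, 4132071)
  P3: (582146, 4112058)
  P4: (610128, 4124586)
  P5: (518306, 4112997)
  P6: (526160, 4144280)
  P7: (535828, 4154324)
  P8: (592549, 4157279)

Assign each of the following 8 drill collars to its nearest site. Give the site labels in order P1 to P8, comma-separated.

D, Q, E, K, D, Q, Q, C

P1 → D (d²=1418985800.00)
P2 → Q (d²=673028872.00)
P3 → E (d²=194080445.00)
P4 → K (d²=704368090.00)
P5 → D (d²=1854222985.00)
P6 → Q (d²=483707729.00)
P7 → Q (d²=148034617.00)
P8 → C (d²=287438418.00)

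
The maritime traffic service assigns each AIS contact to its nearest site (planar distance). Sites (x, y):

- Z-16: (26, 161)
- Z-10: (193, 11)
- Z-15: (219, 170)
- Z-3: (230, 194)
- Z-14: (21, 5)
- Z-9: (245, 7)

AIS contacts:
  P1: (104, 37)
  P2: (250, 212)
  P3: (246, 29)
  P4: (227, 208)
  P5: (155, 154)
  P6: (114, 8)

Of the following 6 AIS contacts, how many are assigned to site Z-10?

P1 → Z-14
P2 → Z-3
P3 → Z-9
P4 → Z-3
P5 → Z-15
P6 → Z-10
1 of the 6 goes to Z-10.

1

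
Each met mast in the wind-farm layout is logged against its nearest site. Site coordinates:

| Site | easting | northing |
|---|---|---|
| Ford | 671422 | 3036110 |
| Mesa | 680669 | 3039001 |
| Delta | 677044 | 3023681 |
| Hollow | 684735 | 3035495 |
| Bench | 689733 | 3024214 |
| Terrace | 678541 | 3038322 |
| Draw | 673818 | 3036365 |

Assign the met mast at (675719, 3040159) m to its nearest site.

Squared distances to each site:
Ford: 34858610.000; Mesa: 25843464.000; Delta: 273280109.000; Hollow: 103041152.000; Bench: 450635221.000; Terrace: 11338253.000; Draw: 18008237.000.
Minimum at Terrace.

Terrace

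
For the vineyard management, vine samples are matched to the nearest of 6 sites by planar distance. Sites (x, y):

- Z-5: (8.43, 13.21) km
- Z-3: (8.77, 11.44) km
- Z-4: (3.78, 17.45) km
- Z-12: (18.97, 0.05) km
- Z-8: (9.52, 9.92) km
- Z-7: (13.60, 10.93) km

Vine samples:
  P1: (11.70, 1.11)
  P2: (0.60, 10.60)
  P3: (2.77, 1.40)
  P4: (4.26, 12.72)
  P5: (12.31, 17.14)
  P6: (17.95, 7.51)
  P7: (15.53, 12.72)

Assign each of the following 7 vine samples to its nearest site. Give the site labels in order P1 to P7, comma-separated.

P1 → Z-12 (d²=53.98)
P2 → Z-4 (d²=57.03)
P3 → Z-8 (d²=118.15)
P4 → Z-5 (d²=17.63)
P5 → Z-5 (d²=30.50)
P6 → Z-7 (d²=30.62)
P7 → Z-7 (d²=6.93)

Z-12, Z-4, Z-8, Z-5, Z-5, Z-7, Z-7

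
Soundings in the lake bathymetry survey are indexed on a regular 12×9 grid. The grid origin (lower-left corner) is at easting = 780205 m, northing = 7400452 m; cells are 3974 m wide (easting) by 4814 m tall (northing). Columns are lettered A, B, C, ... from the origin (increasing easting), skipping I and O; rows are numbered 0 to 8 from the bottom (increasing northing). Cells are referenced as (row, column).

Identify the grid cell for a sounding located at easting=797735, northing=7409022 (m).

(1, E)

Column index: ⌊(797735 − 780205) / 3974⌋ = ⌊4.411⌋ = 4 → column E
Row offset from origin: ⌊(7409022 − 7400452) / 4814⌋ = ⌊1.780⌋ = 1 → row 1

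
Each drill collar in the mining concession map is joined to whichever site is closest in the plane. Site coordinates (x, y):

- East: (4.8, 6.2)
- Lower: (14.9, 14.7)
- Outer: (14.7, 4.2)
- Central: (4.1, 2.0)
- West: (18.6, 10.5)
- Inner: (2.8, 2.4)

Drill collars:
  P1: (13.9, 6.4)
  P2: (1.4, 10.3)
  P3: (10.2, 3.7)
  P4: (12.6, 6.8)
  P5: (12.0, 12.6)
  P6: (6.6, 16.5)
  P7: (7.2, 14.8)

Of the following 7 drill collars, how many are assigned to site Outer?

3

P1 → Outer
P2 → East
P3 → Outer
P4 → Outer
P5 → Lower
P6 → Lower
P7 → Lower
3 of the 7 go to Outer.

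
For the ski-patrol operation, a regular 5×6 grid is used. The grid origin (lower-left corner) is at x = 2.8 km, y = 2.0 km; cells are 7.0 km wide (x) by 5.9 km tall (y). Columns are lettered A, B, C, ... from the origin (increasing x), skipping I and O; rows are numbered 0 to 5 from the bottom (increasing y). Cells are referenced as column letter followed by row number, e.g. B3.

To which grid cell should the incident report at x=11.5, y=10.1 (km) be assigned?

B1

Column index: ⌊(11.5 − 2.8) / 7.0⌋ = ⌊1.243⌋ = 1 → column B
Row offset from origin: ⌊(10.1 − 2.0) / 5.9⌋ = ⌊1.373⌋ = 1 → row 1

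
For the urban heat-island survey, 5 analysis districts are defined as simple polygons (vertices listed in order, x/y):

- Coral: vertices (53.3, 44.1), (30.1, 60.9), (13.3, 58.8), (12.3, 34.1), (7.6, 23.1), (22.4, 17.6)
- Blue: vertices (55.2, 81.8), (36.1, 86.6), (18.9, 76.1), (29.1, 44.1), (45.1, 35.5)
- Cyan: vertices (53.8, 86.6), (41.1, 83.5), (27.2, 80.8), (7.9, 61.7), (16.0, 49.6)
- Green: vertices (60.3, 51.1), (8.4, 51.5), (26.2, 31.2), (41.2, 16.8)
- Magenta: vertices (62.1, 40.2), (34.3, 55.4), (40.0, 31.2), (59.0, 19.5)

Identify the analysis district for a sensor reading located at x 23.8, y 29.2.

Coral

Cast a ray rightward from (23.8, 29.2). For each polygon, the edges (by vertex number in listed order) whose endpoints lie on opposite sides of y = 29.2, where each meets that height, and whether that is right or left of the point:
Coral: 4–5 at x≈10.21 (left), 6–1 at x≈35.93 (right) → 1 crossing.
Blue: no edge straddles that height → 0 crossings.
Cyan: no edge straddles that height → 0 crossings.
Green: 3–4 at x≈28.28 (right), 4–1 at x≈48.10 (right) → 2 crossings.
Magenta: 3–4 at x≈43.25 (right), 4–1 at x≈60.45 (right) → 2 crossings.
Only Coral has an odd count, so the point is inside Coral.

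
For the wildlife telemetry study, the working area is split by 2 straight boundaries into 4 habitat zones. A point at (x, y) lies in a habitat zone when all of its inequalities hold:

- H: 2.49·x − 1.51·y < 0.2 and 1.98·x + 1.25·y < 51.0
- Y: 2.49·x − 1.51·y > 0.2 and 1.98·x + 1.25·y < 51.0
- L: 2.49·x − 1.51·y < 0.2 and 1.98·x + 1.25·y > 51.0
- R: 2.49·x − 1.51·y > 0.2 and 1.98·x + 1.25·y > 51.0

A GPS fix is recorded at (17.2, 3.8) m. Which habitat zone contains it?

Y

2.49·17.2 − 1.51·3.8 = 37.090, which is > 0.2
1.98·17.2 + 1.25·3.8 = 38.806, which is < 51.0
This sign pattern matches Y.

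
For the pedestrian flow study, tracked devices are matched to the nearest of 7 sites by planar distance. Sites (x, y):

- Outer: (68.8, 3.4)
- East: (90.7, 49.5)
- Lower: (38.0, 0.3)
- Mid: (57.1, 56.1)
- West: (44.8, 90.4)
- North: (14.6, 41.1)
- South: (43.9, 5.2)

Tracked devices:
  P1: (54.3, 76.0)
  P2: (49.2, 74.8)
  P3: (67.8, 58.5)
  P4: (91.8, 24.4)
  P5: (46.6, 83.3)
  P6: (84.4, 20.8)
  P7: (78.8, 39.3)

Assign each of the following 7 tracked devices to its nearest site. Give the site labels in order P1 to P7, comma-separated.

West, West, Mid, East, West, Outer, East

P1 → West (d²=297.61)
P2 → West (d²=262.72)
P3 → Mid (d²=120.25)
P4 → East (d²=631.22)
P5 → West (d²=53.65)
P6 → Outer (d²=546.12)
P7 → East (d²=245.65)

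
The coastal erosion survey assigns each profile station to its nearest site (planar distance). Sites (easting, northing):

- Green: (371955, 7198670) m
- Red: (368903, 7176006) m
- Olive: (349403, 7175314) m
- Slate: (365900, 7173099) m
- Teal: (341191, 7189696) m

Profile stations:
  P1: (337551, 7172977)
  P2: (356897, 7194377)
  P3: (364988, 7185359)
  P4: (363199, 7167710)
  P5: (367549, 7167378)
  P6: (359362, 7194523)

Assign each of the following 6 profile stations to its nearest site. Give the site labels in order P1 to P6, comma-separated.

P1 → Olive (d²=145931473.00)
P2 → Green (d²=245173213.00)
P3 → Red (d²=102805834.00)
P4 → Slate (d²=36336722.00)
P5 → Slate (d²=35449042.00)
P6 → Green (d²=175781258.00)

Olive, Green, Red, Slate, Slate, Green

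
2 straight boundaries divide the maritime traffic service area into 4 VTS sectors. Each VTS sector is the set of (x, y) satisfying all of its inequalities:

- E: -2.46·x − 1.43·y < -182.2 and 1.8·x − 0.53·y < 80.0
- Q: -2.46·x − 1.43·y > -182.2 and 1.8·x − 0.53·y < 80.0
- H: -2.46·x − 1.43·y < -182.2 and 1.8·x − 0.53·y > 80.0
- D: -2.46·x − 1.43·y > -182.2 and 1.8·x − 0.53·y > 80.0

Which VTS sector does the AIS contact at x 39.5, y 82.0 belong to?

-2.46·39.5 − 1.43·82.0 = -214.430, which is < -182.2
1.8·39.5 − 0.53·82.0 = 27.640, which is < 80.0
This sign pattern matches E.

E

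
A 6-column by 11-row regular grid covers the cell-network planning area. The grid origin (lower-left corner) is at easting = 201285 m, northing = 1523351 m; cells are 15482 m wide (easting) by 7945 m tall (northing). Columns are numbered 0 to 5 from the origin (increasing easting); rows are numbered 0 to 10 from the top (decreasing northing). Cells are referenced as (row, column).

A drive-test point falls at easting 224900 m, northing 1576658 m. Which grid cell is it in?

Column index: ⌊(224900 − 201285) / 15482⌋ = ⌊1.525⌋ = 1
Row offset from origin: ⌊(1576658 − 1523351) / 7945⌋ = ⌊6.710⌋ = 6 → row 4 (counted from top)

(4, 1)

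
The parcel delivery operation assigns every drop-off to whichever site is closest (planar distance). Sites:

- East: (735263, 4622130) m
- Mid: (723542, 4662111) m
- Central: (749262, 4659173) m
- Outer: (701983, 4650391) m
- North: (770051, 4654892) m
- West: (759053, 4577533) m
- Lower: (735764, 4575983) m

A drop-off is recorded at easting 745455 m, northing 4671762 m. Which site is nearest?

Central

Squared distances to each site:
East: 2567212288.000; Mid: 573321370.000; Central: 172976170.000; Outer: 2346534425.000; North: 889560116.000; West: 9064010045.000; Lower: 9267532322.000.
Minimum at Central.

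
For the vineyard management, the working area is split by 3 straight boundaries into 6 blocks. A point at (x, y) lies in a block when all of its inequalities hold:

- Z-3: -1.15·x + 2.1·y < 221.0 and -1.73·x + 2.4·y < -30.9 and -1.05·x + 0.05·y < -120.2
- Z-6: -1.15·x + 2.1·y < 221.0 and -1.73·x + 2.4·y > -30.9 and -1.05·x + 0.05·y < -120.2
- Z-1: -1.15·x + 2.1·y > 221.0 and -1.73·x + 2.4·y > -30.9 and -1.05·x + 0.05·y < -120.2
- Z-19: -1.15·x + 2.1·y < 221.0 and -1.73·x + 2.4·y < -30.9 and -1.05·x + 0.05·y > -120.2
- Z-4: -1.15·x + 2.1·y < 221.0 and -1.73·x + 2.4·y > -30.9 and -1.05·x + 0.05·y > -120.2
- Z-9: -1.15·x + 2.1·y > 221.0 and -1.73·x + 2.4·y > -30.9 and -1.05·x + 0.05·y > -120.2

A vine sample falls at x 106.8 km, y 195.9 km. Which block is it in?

Z-9

-1.15·106.8 + 2.1·195.9 = 288.570, which is > 221.0
-1.73·106.8 + 2.4·195.9 = 285.396, which is > -30.9
-1.05·106.8 + 0.05·195.9 = -102.345, which is > -120.2
This sign pattern matches Z-9.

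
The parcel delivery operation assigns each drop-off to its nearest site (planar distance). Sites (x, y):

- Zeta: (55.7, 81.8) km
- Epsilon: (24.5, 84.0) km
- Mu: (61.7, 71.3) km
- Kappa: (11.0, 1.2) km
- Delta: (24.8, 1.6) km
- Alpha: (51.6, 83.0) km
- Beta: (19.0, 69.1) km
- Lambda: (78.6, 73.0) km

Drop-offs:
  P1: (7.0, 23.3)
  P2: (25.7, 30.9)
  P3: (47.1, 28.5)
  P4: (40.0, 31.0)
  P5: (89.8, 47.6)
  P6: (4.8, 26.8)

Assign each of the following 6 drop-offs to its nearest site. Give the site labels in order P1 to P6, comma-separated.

P1 → Kappa (d²=504.41)
P2 → Delta (d²=859.30)
P3 → Delta (d²=1220.90)
P4 → Delta (d²=1095.40)
P5 → Lambda (d²=770.60)
P6 → Kappa (d²=693.80)

Kappa, Delta, Delta, Delta, Lambda, Kappa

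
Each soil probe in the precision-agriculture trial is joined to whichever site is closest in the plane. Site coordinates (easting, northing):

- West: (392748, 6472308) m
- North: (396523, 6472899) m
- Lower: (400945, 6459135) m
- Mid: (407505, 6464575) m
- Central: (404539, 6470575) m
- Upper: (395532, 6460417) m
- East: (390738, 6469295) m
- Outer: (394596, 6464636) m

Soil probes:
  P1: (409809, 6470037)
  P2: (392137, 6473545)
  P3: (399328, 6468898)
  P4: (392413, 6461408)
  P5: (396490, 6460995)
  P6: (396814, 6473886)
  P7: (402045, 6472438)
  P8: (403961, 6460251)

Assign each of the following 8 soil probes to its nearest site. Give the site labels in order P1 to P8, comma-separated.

Central, West, North, Upper, Upper, North, Central, Lower

P1 → Central (d²=28062344.00)
P2 → West (d²=1903490.00)
P3 → North (d²=23876026.00)
P4 → Upper (d²=10710242.00)
P5 → Upper (d²=1251848.00)
P6 → North (d²=1058850.00)
P7 → Central (d²=9690805.00)
P8 → Lower (d²=10341712.00)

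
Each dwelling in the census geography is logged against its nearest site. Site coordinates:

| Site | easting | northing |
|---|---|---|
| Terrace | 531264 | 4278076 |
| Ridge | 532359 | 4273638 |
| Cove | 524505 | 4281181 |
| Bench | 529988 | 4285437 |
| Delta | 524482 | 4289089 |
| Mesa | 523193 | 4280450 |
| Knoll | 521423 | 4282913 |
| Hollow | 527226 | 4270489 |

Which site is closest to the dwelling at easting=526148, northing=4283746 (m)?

Cove

Squared distances to each site:
Terrace: 58322356.000; Ridge: 140748185.000; Cove: 9278674.000; Bench: 17605081.000; Delta: 31323205.000; Mesa: 19595641.000; Knoll: 23019514.000; Hollow: 176910133.000.
Minimum at Cove.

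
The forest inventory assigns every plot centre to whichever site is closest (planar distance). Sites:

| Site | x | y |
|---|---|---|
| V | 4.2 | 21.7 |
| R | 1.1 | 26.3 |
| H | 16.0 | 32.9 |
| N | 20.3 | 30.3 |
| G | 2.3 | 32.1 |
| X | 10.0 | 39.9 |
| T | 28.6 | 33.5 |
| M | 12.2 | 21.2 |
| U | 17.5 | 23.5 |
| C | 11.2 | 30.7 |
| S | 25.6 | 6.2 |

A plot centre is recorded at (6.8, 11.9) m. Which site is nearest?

V

Squared distances to each site:
V: 102.800; R: 239.850; H: 525.640; N: 520.810; G: 428.290; X: 794.240; T: 941.800; M: 115.650; U: 249.050; C: 372.800; S: 385.930.
Minimum at V.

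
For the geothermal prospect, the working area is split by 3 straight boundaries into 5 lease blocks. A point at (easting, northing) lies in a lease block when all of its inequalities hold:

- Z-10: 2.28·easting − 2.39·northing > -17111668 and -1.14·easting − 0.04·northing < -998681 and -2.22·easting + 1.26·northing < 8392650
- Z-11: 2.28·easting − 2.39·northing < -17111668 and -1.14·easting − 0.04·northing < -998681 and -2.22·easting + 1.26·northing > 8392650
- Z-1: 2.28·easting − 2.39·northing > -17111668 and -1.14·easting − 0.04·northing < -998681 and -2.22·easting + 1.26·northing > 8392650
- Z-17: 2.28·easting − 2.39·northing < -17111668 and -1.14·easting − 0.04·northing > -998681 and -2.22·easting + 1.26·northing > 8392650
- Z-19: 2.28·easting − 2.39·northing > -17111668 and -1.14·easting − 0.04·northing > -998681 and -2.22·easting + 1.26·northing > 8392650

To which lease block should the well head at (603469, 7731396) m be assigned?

2.28·603469 − 2.39·7731396 = -17102127.120, which is > -17111668
-1.14·603469 − 0.04·7731396 = -997210.500, which is > -998681
-2.22·603469 + 1.26·7731396 = 8401857.780, which is > 8392650
This sign pattern matches Z-19.

Z-19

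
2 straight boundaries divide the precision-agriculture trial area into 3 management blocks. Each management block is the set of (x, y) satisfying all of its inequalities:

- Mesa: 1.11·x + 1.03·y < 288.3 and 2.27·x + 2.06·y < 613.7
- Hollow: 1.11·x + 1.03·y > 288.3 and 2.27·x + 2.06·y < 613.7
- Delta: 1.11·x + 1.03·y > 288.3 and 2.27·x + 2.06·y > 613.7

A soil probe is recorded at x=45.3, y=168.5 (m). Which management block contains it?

1.11·45.3 + 1.03·168.5 = 223.838, which is < 288.3
2.27·45.3 + 2.06·168.5 = 449.941, which is < 613.7
This sign pattern matches Mesa.

Mesa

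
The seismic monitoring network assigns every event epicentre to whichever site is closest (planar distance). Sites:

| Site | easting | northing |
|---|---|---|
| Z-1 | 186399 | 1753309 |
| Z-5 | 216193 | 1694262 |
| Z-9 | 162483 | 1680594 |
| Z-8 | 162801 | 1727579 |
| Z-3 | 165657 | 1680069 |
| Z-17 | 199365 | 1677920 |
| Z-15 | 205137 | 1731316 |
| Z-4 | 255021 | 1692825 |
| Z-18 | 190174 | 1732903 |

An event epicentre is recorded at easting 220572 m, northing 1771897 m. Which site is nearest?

Squared distances to each site:
Z-1: 1513307673.000; Z-5: 6046368866.000; Z-9: 11710569730.000; Z-8: 5301573565.000; Z-3: 11448038809.000; Z-17: 9281413378.000; Z-15: 1885056786.000; Z-4: 7439114785.000; Z-18: 2444570440.000.
Minimum at Z-1.

Z-1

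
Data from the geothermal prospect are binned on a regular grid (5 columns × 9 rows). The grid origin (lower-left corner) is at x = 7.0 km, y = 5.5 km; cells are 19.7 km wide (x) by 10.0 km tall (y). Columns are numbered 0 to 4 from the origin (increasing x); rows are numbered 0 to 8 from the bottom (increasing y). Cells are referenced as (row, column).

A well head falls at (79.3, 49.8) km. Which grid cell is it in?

(4, 3)

Column index: ⌊(79.3 − 7.0) / 19.7⌋ = ⌊3.670⌋ = 3
Row offset from origin: ⌊(49.8 − 5.5) / 10.0⌋ = ⌊4.430⌋ = 4 → row 4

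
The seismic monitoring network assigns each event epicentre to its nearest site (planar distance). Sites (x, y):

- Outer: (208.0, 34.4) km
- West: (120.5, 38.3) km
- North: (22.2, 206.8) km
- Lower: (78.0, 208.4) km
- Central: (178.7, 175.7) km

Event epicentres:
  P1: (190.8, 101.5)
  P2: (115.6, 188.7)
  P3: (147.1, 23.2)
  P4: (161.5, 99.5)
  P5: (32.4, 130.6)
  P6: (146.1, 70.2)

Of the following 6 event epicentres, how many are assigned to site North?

1

P1 → Outer
P2 → Lower
P3 → West
P4 → West
P5 → North
P6 → West
1 of the 6 goes to North.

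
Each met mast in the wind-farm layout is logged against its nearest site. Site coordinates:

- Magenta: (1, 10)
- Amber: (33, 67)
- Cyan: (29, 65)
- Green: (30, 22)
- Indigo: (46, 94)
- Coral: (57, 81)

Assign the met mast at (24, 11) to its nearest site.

Green

Squared distances to each site:
Magenta: 530.000; Amber: 3217.000; Cyan: 2941.000; Green: 157.000; Indigo: 7373.000; Coral: 5989.000.
Minimum at Green.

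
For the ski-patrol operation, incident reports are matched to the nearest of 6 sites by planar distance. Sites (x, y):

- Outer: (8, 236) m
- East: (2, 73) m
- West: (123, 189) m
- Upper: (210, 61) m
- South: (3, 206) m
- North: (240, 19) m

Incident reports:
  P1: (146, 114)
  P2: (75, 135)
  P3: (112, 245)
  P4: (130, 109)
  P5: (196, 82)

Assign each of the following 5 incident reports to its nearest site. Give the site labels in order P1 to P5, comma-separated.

West, West, West, West, Upper

P1 → West (d²=6154.00)
P2 → West (d²=5220.00)
P3 → West (d²=3257.00)
P4 → West (d²=6449.00)
P5 → Upper (d²=637.00)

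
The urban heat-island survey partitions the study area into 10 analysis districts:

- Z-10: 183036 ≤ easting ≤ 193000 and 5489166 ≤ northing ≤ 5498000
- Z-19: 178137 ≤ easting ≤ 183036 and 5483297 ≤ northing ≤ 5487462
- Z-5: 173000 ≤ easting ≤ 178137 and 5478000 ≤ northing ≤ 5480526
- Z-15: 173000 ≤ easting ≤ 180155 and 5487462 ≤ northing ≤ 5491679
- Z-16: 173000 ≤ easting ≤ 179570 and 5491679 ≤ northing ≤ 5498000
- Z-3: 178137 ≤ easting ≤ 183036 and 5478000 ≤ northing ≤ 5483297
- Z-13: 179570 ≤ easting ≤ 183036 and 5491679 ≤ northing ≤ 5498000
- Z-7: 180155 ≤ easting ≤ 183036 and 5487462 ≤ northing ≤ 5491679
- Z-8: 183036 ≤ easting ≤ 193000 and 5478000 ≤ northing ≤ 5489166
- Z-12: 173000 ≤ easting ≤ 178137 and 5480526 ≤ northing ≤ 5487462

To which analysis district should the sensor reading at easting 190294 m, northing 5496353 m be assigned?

Z-10

The point has easting = 190294 and northing = 5496353.
Only Z-10 satisfies 183036 ≤ easting ≤ 193000 and 5489166 ≤ northing ≤ 5498000.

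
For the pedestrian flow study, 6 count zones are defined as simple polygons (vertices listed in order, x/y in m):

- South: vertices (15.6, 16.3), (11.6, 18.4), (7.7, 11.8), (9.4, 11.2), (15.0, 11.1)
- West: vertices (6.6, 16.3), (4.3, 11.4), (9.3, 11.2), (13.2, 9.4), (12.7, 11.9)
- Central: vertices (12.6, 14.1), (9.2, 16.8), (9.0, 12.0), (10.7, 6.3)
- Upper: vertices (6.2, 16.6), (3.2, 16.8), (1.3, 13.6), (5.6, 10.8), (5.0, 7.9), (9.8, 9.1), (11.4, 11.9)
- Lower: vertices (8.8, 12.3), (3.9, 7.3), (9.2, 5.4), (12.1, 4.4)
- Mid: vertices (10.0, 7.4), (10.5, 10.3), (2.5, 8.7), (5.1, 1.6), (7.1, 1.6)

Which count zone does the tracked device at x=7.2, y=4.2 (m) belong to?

Mid

Cast a ray rightward from (7.2, 4.2). For each polygon, the edges (by vertex number in listed order) whose endpoints lie on opposite sides of y = 4.2, where each meets that height, and whether that is right or left of the point:
South: no edge straddles that height → 0 crossings.
West: no edge straddles that height → 0 crossings.
Central: no edge straddles that height → 0 crossings.
Upper: no edge straddles that height → 0 crossings.
Lower: no edge straddles that height → 0 crossings.
Mid: 3–4 at x≈4.15 (left), 5–1 at x≈8.40 (right) → 1 crossing.
Only Mid has an odd count, so the point is inside Mid.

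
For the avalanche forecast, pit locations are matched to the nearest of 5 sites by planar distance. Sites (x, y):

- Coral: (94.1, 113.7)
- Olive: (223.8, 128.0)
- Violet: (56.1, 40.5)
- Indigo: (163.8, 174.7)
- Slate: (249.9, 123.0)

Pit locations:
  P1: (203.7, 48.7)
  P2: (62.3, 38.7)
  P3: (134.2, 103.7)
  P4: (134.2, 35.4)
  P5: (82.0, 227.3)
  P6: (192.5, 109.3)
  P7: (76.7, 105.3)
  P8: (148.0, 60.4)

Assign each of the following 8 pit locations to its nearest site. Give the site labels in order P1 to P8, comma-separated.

Olive, Violet, Coral, Violet, Indigo, Olive, Coral, Coral

P1 → Olive (d²=6692.50)
P2 → Violet (d²=41.68)
P3 → Coral (d²=1708.01)
P4 → Violet (d²=6125.62)
P5 → Indigo (d²=9458.00)
P6 → Olive (d²=1329.38)
P7 → Coral (d²=373.32)
P8 → Coral (d²=5746.10)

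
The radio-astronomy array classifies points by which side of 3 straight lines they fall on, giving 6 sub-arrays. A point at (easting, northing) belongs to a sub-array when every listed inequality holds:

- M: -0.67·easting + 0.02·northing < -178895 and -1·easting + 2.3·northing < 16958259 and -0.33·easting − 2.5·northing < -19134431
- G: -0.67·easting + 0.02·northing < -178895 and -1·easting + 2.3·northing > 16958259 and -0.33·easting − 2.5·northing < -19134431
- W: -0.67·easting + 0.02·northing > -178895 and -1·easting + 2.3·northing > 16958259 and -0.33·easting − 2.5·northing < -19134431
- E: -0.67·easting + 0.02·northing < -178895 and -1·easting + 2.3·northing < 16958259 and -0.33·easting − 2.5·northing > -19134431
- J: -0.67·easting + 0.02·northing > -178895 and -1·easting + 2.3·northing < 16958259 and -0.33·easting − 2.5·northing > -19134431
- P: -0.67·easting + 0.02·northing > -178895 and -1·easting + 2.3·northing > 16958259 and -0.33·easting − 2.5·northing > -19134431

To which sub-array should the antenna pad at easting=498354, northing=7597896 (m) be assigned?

-0.67·498354 + 0.02·7597896 = -181939.260, which is < -178895
-1·498354 + 2.3·7597896 = 16976806.800, which is > 16958259
-0.33·498354 − 2.5·7597896 = -19159196.820, which is < -19134431
This sign pattern matches G.

G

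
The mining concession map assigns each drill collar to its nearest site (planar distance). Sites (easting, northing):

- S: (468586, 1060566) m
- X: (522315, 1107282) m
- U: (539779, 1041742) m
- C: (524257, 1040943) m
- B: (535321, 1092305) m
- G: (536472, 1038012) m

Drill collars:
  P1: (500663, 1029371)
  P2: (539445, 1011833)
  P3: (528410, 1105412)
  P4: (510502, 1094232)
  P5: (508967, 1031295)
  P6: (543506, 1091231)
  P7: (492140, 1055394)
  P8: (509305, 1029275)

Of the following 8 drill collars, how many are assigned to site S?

1

P1 → C
P2 → G
P3 → X
P4 → X
P5 → C
P6 → B
P7 → S
P8 → C
1 of the 8 goes to S.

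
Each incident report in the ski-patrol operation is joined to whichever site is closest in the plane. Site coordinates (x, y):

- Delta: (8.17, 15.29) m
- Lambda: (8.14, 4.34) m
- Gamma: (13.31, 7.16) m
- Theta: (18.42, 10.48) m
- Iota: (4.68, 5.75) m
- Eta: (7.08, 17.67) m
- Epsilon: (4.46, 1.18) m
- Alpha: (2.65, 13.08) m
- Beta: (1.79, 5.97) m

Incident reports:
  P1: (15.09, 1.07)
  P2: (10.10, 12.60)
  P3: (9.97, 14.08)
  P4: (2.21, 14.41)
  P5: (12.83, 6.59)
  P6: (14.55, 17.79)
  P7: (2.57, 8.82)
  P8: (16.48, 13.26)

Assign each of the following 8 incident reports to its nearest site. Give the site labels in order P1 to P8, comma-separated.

Gamma, Delta, Delta, Alpha, Gamma, Delta, Beta, Theta

P1 → Gamma (d²=40.26)
P2 → Delta (d²=10.96)
P3 → Delta (d²=4.70)
P4 → Alpha (d²=1.96)
P5 → Gamma (d²=0.56)
P6 → Delta (d²=46.95)
P7 → Beta (d²=8.73)
P8 → Theta (d²=11.49)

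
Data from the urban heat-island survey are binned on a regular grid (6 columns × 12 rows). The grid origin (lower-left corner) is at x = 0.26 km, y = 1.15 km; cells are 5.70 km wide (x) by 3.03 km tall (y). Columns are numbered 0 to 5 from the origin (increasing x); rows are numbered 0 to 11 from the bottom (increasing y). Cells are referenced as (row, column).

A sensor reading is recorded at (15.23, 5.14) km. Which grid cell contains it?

(1, 2)

Column index: ⌊(15.23 − 0.26) / 5.70⌋ = ⌊2.626⌋ = 2
Row offset from origin: ⌊(5.14 − 1.15) / 3.03⌋ = ⌊1.317⌋ = 1 → row 1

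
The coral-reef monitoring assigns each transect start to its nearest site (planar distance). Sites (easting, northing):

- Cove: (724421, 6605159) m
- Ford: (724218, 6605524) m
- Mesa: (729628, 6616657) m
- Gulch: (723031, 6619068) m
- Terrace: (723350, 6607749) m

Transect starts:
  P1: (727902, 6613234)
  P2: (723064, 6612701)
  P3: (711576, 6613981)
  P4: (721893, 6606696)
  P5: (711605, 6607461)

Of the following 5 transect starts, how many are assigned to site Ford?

P1 → Mesa
P2 → Terrace
P3 → Gulch
P4 → Terrace
P5 → Terrace
0 of the 5 go to Ford.

0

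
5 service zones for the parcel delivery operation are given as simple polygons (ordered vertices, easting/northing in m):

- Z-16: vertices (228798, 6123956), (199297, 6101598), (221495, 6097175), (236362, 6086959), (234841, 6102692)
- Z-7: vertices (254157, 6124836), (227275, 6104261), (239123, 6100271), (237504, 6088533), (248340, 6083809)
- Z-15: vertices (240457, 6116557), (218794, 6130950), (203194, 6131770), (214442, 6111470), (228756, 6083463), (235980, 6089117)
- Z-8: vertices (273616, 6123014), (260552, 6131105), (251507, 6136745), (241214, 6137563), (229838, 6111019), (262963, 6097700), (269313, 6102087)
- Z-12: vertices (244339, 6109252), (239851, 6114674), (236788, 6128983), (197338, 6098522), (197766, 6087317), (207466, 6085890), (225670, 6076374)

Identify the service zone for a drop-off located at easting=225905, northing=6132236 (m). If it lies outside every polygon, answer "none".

Cast a ray rightward from (225905, 6132236). For each polygon, the edges (by vertex number in listed order) whose endpoints lie on opposite sides of northing = 6132236, where each meets that height, and whether that is right or left of the point:
Z-16: no edge straddles that height → 0 crossings.
Z-7: no edge straddles that height → 0 crossings.
Z-15: no edge straddles that height → 0 crossings.
Z-8: 2–3 at easting≈258738.2 (right), 4–5 at easting≈238931.0 (right) → 2 crossings.
Z-12: no edge straddles that height → 0 crossings.
All counts are even, so the point lies outside every listed polygon.

none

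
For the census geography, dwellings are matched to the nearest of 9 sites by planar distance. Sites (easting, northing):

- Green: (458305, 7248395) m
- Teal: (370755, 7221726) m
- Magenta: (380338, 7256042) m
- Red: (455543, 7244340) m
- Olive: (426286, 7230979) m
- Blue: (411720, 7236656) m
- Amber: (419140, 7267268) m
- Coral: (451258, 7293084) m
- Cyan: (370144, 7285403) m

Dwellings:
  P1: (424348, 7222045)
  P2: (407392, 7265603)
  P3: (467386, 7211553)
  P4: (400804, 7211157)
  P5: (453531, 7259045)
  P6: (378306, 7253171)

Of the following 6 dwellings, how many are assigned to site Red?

P1 → Olive
P2 → Amber
P3 → Red
P4 → Blue
P5 → Green
P6 → Magenta
1 of the 6 goes to Red.

1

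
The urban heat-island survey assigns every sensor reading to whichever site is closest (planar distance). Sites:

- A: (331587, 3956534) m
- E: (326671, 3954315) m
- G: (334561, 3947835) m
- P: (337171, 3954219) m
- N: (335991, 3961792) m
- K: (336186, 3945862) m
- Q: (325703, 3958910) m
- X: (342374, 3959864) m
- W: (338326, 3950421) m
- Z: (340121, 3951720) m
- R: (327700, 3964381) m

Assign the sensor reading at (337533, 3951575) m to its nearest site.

W

Squared distances to each site:
A: 59946597.000; E: 125490644.000; G: 22820384.000; P: 7121780.000; N: 106764853.000; K: 34452778.000; Q: 193751125.000; X: 92142802.000; W: 1960565.000; Z: 6718769.000; R: 260681525.000.
Minimum at W.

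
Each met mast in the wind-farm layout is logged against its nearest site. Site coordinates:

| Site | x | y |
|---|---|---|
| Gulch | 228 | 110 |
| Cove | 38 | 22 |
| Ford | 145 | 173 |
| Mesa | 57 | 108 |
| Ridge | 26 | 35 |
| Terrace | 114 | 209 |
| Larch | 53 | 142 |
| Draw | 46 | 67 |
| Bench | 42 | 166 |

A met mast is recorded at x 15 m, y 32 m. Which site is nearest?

Squared distances to each site:
Gulch: 51453.000; Cove: 629.000; Ford: 36781.000; Mesa: 7540.000; Ridge: 130.000; Terrace: 41130.000; Larch: 13544.000; Draw: 2186.000; Bench: 18685.000.
Minimum at Ridge.

Ridge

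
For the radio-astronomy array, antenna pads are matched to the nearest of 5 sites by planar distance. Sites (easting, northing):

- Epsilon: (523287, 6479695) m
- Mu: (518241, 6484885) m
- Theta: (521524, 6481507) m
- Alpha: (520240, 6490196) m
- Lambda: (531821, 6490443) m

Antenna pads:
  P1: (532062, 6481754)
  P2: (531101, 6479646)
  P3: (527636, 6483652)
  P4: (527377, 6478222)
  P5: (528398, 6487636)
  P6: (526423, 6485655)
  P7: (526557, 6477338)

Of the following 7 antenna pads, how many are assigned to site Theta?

P1 → Lambda
P2 → Epsilon
P3 → Epsilon
P4 → Epsilon
P5 → Lambda
P6 → Theta
P7 → Epsilon
1 of the 7 goes to Theta.

1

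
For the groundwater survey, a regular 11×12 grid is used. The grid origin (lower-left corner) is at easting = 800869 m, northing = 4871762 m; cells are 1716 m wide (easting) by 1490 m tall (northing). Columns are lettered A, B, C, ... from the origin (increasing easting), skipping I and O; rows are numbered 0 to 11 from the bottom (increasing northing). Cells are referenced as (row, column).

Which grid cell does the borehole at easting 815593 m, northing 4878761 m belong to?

(4, J)

Column index: ⌊(815593 − 800869) / 1716⌋ = ⌊8.580⌋ = 8 → column J
Row offset from origin: ⌊(4878761 − 4871762) / 1490⌋ = ⌊4.697⌋ = 4 → row 4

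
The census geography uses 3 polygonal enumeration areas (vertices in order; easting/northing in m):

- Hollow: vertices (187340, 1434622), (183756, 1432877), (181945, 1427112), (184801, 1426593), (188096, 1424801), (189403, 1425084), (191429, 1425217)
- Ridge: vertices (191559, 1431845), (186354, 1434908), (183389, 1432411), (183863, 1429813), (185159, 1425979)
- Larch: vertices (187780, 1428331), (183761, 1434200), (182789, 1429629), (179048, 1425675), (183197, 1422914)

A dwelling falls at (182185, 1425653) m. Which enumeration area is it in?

Cast a ray rightward from (182185, 1425653). For each polygon, the edges (by vertex number in listed order) whose endpoints lie on opposite sides of northing = 1425653, where each meets that height, and whether that is right or left of the point:
Hollow: 4–5 at easting≈186529.4 (right), 7–1 at easting≈191239.4 (right) → 2 crossings.
Ridge: no edge straddles that height → 0 crossings.
Larch: 4–5 at easting≈179081.1 (left), 5–1 at easting≈185514.3 (right) → 1 crossing.
Only Larch has an odd count, so the point is inside Larch.

Larch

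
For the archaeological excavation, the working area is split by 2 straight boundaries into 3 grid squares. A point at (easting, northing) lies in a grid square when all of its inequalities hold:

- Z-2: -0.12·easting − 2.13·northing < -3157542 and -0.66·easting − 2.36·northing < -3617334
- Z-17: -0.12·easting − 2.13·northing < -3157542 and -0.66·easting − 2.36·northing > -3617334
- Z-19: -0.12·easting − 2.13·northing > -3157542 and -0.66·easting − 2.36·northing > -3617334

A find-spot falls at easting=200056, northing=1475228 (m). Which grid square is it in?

Z-17

-0.12·200056 − 2.13·1475228 = -3166242.360, which is < -3157542
-0.66·200056 − 2.36·1475228 = -3613575.040, which is > -3617334
This sign pattern matches Z-17.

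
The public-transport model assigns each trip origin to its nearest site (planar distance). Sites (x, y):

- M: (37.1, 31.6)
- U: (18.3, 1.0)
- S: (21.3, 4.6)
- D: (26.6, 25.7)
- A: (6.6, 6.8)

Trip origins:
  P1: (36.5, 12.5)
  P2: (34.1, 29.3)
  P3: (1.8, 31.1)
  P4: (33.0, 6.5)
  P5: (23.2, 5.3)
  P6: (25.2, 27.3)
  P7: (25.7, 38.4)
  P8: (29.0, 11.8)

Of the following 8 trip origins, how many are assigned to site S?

3

P1 → D
P2 → M
P3 → A
P4 → S
P5 → S
P6 → D
P7 → D
P8 → S
3 of the 8 go to S.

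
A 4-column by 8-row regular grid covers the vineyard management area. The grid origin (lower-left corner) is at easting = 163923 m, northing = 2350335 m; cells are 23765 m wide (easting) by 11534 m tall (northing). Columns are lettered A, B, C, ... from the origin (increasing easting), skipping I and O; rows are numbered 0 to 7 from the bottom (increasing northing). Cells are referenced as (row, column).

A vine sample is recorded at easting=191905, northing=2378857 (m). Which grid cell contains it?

(2, B)

Column index: ⌊(191905 − 163923) / 23765⌋ = ⌊1.177⌋ = 1 → column B
Row offset from origin: ⌊(2378857 − 2350335) / 11534⌋ = ⌊2.473⌋ = 2 → row 2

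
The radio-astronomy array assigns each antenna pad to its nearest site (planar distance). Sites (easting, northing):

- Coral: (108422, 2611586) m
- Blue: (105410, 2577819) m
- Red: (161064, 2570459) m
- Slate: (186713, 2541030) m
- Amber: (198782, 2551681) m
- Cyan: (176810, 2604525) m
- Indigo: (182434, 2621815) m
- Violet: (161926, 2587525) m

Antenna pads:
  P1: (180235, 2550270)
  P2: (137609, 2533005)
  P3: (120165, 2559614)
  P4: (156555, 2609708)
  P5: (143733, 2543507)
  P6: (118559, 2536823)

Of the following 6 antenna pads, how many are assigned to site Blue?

P1 → Slate
P2 → Red
P3 → Blue
P4 → Cyan
P5 → Red
P6 → Blue
2 of the 6 go to Blue.

2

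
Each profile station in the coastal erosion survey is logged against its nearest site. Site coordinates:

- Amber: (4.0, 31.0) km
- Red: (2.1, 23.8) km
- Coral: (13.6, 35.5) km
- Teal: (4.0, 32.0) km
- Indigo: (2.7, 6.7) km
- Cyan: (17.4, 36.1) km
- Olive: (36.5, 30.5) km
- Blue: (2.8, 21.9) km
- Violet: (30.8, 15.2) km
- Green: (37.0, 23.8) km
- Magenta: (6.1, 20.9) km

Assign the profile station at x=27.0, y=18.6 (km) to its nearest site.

Squared distances to each site:
Amber: 682.760; Red: 647.050; Coral: 465.170; Teal: 708.560; Indigo: 732.100; Cyan: 398.410; Olive: 231.860; Blue: 596.530; Violet: 26.000; Green: 127.040; Magenta: 442.100.
Minimum at Violet.

Violet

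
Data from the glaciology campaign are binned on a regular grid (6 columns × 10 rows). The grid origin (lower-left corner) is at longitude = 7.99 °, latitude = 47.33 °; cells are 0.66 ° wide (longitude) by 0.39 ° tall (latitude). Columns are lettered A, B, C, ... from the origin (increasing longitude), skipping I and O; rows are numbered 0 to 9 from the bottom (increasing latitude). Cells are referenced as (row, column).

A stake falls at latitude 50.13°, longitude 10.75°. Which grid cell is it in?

(7, E)

Column index: ⌊(10.75 − 7.99) / 0.66⌋ = ⌊4.182⌋ = 4 → column E
Row offset from origin: ⌊(50.13 − 47.33) / 0.39⌋ = ⌊7.179⌋ = 7 → row 7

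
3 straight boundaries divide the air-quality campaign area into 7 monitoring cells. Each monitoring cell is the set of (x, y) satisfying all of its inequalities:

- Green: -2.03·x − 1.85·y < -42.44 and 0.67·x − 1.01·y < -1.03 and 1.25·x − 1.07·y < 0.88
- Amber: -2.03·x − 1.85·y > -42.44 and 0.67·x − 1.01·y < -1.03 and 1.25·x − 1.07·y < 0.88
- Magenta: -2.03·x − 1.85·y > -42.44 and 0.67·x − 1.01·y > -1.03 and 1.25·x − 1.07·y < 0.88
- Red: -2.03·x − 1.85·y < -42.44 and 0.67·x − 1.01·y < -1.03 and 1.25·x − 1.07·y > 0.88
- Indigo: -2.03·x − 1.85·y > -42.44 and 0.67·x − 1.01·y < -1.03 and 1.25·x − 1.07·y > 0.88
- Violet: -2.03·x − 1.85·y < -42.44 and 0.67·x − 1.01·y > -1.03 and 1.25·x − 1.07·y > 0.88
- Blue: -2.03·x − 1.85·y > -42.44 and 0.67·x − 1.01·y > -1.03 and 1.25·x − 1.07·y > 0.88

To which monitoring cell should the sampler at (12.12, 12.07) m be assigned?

Red

-2.03·12.12 − 1.85·12.07 = -46.933, which is < -42.44
0.67·12.12 − 1.01·12.07 = -4.070, which is < -1.03
1.25·12.12 − 1.07·12.07 = 2.235, which is > 0.88
This sign pattern matches Red.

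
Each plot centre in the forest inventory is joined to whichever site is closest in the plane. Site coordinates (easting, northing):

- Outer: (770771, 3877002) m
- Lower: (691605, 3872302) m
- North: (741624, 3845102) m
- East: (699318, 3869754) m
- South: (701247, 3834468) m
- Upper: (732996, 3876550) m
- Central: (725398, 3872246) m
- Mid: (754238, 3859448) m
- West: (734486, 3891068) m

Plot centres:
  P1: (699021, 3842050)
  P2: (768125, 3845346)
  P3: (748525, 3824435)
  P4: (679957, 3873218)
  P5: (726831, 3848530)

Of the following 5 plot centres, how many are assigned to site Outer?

P1 → South
P2 → Mid
P3 → North
P4 → Lower
P5 → North
0 of the 5 go to Outer.

0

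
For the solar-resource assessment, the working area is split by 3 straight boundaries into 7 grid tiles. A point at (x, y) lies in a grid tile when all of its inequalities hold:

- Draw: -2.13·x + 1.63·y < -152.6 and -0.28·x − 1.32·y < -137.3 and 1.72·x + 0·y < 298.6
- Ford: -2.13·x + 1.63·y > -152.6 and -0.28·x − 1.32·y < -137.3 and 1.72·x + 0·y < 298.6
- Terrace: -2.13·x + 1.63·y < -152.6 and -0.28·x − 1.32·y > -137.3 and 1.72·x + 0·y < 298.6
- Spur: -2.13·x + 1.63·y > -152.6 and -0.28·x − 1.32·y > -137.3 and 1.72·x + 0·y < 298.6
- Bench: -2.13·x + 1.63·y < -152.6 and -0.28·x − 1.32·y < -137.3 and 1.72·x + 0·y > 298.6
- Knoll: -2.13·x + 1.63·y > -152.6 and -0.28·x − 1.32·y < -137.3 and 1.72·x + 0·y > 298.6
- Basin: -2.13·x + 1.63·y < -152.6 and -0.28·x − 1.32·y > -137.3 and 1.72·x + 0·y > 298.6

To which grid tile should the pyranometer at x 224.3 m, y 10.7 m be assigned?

Basin

-2.13·224.3 + 1.63·10.7 = -460.318, which is < -152.6
-0.28·224.3 − 1.32·10.7 = -76.928, which is > -137.3
1.72·224.3 + 0·10.7 = 385.796, which is > 298.6
This sign pattern matches Basin.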